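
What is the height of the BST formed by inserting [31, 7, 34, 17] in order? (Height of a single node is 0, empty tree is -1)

Insertion order: [31, 7, 34, 17]
Tree (level-order array): [31, 7, 34, None, 17]
Compute height bottom-up (empty subtree = -1):
  height(17) = 1 + max(-1, -1) = 0
  height(7) = 1 + max(-1, 0) = 1
  height(34) = 1 + max(-1, -1) = 0
  height(31) = 1 + max(1, 0) = 2
Height = 2


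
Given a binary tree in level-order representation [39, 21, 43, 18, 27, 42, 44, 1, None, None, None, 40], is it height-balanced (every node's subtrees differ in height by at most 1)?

Tree (level-order array): [39, 21, 43, 18, 27, 42, 44, 1, None, None, None, 40]
Definition: a tree is height-balanced if, at every node, |h(left) - h(right)| <= 1 (empty subtree has height -1).
Bottom-up per-node check:
  node 1: h_left=-1, h_right=-1, diff=0 [OK], height=0
  node 18: h_left=0, h_right=-1, diff=1 [OK], height=1
  node 27: h_left=-1, h_right=-1, diff=0 [OK], height=0
  node 21: h_left=1, h_right=0, diff=1 [OK], height=2
  node 40: h_left=-1, h_right=-1, diff=0 [OK], height=0
  node 42: h_left=0, h_right=-1, diff=1 [OK], height=1
  node 44: h_left=-1, h_right=-1, diff=0 [OK], height=0
  node 43: h_left=1, h_right=0, diff=1 [OK], height=2
  node 39: h_left=2, h_right=2, diff=0 [OK], height=3
All nodes satisfy the balance condition.
Result: Balanced


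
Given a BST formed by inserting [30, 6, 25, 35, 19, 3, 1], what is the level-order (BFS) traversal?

Tree insertion order: [30, 6, 25, 35, 19, 3, 1]
Tree (level-order array): [30, 6, 35, 3, 25, None, None, 1, None, 19]
BFS from the root, enqueuing left then right child of each popped node:
  queue [30] -> pop 30, enqueue [6, 35], visited so far: [30]
  queue [6, 35] -> pop 6, enqueue [3, 25], visited so far: [30, 6]
  queue [35, 3, 25] -> pop 35, enqueue [none], visited so far: [30, 6, 35]
  queue [3, 25] -> pop 3, enqueue [1], visited so far: [30, 6, 35, 3]
  queue [25, 1] -> pop 25, enqueue [19], visited so far: [30, 6, 35, 3, 25]
  queue [1, 19] -> pop 1, enqueue [none], visited so far: [30, 6, 35, 3, 25, 1]
  queue [19] -> pop 19, enqueue [none], visited so far: [30, 6, 35, 3, 25, 1, 19]
Result: [30, 6, 35, 3, 25, 1, 19]


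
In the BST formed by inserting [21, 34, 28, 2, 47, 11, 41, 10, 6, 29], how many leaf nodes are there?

Tree built from: [21, 34, 28, 2, 47, 11, 41, 10, 6, 29]
Tree (level-order array): [21, 2, 34, None, 11, 28, 47, 10, None, None, 29, 41, None, 6]
Rule: A leaf has 0 children.
Per-node child counts:
  node 21: 2 child(ren)
  node 2: 1 child(ren)
  node 11: 1 child(ren)
  node 10: 1 child(ren)
  node 6: 0 child(ren)
  node 34: 2 child(ren)
  node 28: 1 child(ren)
  node 29: 0 child(ren)
  node 47: 1 child(ren)
  node 41: 0 child(ren)
Matching nodes: [6, 29, 41]
Count of leaf nodes: 3


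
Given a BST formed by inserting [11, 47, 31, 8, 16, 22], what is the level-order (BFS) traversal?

Tree insertion order: [11, 47, 31, 8, 16, 22]
Tree (level-order array): [11, 8, 47, None, None, 31, None, 16, None, None, 22]
BFS from the root, enqueuing left then right child of each popped node:
  queue [11] -> pop 11, enqueue [8, 47], visited so far: [11]
  queue [8, 47] -> pop 8, enqueue [none], visited so far: [11, 8]
  queue [47] -> pop 47, enqueue [31], visited so far: [11, 8, 47]
  queue [31] -> pop 31, enqueue [16], visited so far: [11, 8, 47, 31]
  queue [16] -> pop 16, enqueue [22], visited so far: [11, 8, 47, 31, 16]
  queue [22] -> pop 22, enqueue [none], visited so far: [11, 8, 47, 31, 16, 22]
Result: [11, 8, 47, 31, 16, 22]


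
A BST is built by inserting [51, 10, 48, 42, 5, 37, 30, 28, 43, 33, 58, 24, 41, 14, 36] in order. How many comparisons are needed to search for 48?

Search path for 48: 51 -> 10 -> 48
Found: True
Comparisons: 3


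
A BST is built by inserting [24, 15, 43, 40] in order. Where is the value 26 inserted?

Starting tree (level order): [24, 15, 43, None, None, 40]
Insertion path: 24 -> 43 -> 40
Result: insert 26 as left child of 40
Final tree (level order): [24, 15, 43, None, None, 40, None, 26]


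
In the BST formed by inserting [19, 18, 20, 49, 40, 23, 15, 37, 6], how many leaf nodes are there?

Tree built from: [19, 18, 20, 49, 40, 23, 15, 37, 6]
Tree (level-order array): [19, 18, 20, 15, None, None, 49, 6, None, 40, None, None, None, 23, None, None, 37]
Rule: A leaf has 0 children.
Per-node child counts:
  node 19: 2 child(ren)
  node 18: 1 child(ren)
  node 15: 1 child(ren)
  node 6: 0 child(ren)
  node 20: 1 child(ren)
  node 49: 1 child(ren)
  node 40: 1 child(ren)
  node 23: 1 child(ren)
  node 37: 0 child(ren)
Matching nodes: [6, 37]
Count of leaf nodes: 2


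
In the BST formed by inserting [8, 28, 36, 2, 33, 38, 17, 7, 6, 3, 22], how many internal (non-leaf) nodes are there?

Tree built from: [8, 28, 36, 2, 33, 38, 17, 7, 6, 3, 22]
Tree (level-order array): [8, 2, 28, None, 7, 17, 36, 6, None, None, 22, 33, 38, 3]
Rule: An internal node has at least one child.
Per-node child counts:
  node 8: 2 child(ren)
  node 2: 1 child(ren)
  node 7: 1 child(ren)
  node 6: 1 child(ren)
  node 3: 0 child(ren)
  node 28: 2 child(ren)
  node 17: 1 child(ren)
  node 22: 0 child(ren)
  node 36: 2 child(ren)
  node 33: 0 child(ren)
  node 38: 0 child(ren)
Matching nodes: [8, 2, 7, 6, 28, 17, 36]
Count of internal (non-leaf) nodes: 7


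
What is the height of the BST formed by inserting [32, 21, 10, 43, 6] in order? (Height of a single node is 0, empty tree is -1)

Insertion order: [32, 21, 10, 43, 6]
Tree (level-order array): [32, 21, 43, 10, None, None, None, 6]
Compute height bottom-up (empty subtree = -1):
  height(6) = 1 + max(-1, -1) = 0
  height(10) = 1 + max(0, -1) = 1
  height(21) = 1 + max(1, -1) = 2
  height(43) = 1 + max(-1, -1) = 0
  height(32) = 1 + max(2, 0) = 3
Height = 3


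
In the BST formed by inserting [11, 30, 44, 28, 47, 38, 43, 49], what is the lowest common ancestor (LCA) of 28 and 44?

Tree insertion order: [11, 30, 44, 28, 47, 38, 43, 49]
Tree (level-order array): [11, None, 30, 28, 44, None, None, 38, 47, None, 43, None, 49]
In a BST, the LCA of p=28, q=44 is the first node v on the
root-to-leaf path with p <= v <= q (go left if both < v, right if both > v).
Walk from root:
  at 11: both 28 and 44 > 11, go right
  at 30: 28 <= 30 <= 44, this is the LCA
LCA = 30


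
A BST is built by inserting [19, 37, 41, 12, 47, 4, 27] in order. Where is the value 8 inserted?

Starting tree (level order): [19, 12, 37, 4, None, 27, 41, None, None, None, None, None, 47]
Insertion path: 19 -> 12 -> 4
Result: insert 8 as right child of 4
Final tree (level order): [19, 12, 37, 4, None, 27, 41, None, 8, None, None, None, 47]


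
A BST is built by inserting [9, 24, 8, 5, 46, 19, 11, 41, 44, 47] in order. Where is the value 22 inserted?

Starting tree (level order): [9, 8, 24, 5, None, 19, 46, None, None, 11, None, 41, 47, None, None, None, 44]
Insertion path: 9 -> 24 -> 19
Result: insert 22 as right child of 19
Final tree (level order): [9, 8, 24, 5, None, 19, 46, None, None, 11, 22, 41, 47, None, None, None, None, None, 44]


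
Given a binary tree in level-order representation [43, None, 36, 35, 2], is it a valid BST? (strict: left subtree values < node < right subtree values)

Level-order array: [43, None, 36, 35, 2]
Validate using subtree bounds (lo, hi): at each node, require lo < value < hi,
then recurse left with hi=value and right with lo=value.
Preorder trace (stopping at first violation):
  at node 43 with bounds (-inf, +inf): OK
  at node 36 with bounds (43, +inf): VIOLATION
Node 36 violates its bound: not (43 < 36 < +inf).
Result: Not a valid BST


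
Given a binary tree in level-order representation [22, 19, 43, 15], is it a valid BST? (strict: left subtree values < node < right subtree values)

Level-order array: [22, 19, 43, 15]
Validate using subtree bounds (lo, hi): at each node, require lo < value < hi,
then recurse left with hi=value and right with lo=value.
Preorder trace (stopping at first violation):
  at node 22 with bounds (-inf, +inf): OK
  at node 19 with bounds (-inf, 22): OK
  at node 15 with bounds (-inf, 19): OK
  at node 43 with bounds (22, +inf): OK
No violation found at any node.
Result: Valid BST


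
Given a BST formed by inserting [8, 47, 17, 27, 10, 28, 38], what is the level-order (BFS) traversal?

Tree insertion order: [8, 47, 17, 27, 10, 28, 38]
Tree (level-order array): [8, None, 47, 17, None, 10, 27, None, None, None, 28, None, 38]
BFS from the root, enqueuing left then right child of each popped node:
  queue [8] -> pop 8, enqueue [47], visited so far: [8]
  queue [47] -> pop 47, enqueue [17], visited so far: [8, 47]
  queue [17] -> pop 17, enqueue [10, 27], visited so far: [8, 47, 17]
  queue [10, 27] -> pop 10, enqueue [none], visited so far: [8, 47, 17, 10]
  queue [27] -> pop 27, enqueue [28], visited so far: [8, 47, 17, 10, 27]
  queue [28] -> pop 28, enqueue [38], visited so far: [8, 47, 17, 10, 27, 28]
  queue [38] -> pop 38, enqueue [none], visited so far: [8, 47, 17, 10, 27, 28, 38]
Result: [8, 47, 17, 10, 27, 28, 38]


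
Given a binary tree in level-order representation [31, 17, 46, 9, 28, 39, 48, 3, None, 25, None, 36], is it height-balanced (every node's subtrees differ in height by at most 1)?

Tree (level-order array): [31, 17, 46, 9, 28, 39, 48, 3, None, 25, None, 36]
Definition: a tree is height-balanced if, at every node, |h(left) - h(right)| <= 1 (empty subtree has height -1).
Bottom-up per-node check:
  node 3: h_left=-1, h_right=-1, diff=0 [OK], height=0
  node 9: h_left=0, h_right=-1, diff=1 [OK], height=1
  node 25: h_left=-1, h_right=-1, diff=0 [OK], height=0
  node 28: h_left=0, h_right=-1, diff=1 [OK], height=1
  node 17: h_left=1, h_right=1, diff=0 [OK], height=2
  node 36: h_left=-1, h_right=-1, diff=0 [OK], height=0
  node 39: h_left=0, h_right=-1, diff=1 [OK], height=1
  node 48: h_left=-1, h_right=-1, diff=0 [OK], height=0
  node 46: h_left=1, h_right=0, diff=1 [OK], height=2
  node 31: h_left=2, h_right=2, diff=0 [OK], height=3
All nodes satisfy the balance condition.
Result: Balanced


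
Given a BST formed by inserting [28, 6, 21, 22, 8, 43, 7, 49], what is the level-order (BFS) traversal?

Tree insertion order: [28, 6, 21, 22, 8, 43, 7, 49]
Tree (level-order array): [28, 6, 43, None, 21, None, 49, 8, 22, None, None, 7]
BFS from the root, enqueuing left then right child of each popped node:
  queue [28] -> pop 28, enqueue [6, 43], visited so far: [28]
  queue [6, 43] -> pop 6, enqueue [21], visited so far: [28, 6]
  queue [43, 21] -> pop 43, enqueue [49], visited so far: [28, 6, 43]
  queue [21, 49] -> pop 21, enqueue [8, 22], visited so far: [28, 6, 43, 21]
  queue [49, 8, 22] -> pop 49, enqueue [none], visited so far: [28, 6, 43, 21, 49]
  queue [8, 22] -> pop 8, enqueue [7], visited so far: [28, 6, 43, 21, 49, 8]
  queue [22, 7] -> pop 22, enqueue [none], visited so far: [28, 6, 43, 21, 49, 8, 22]
  queue [7] -> pop 7, enqueue [none], visited so far: [28, 6, 43, 21, 49, 8, 22, 7]
Result: [28, 6, 43, 21, 49, 8, 22, 7]


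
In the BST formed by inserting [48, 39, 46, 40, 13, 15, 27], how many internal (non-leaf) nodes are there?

Tree built from: [48, 39, 46, 40, 13, 15, 27]
Tree (level-order array): [48, 39, None, 13, 46, None, 15, 40, None, None, 27]
Rule: An internal node has at least one child.
Per-node child counts:
  node 48: 1 child(ren)
  node 39: 2 child(ren)
  node 13: 1 child(ren)
  node 15: 1 child(ren)
  node 27: 0 child(ren)
  node 46: 1 child(ren)
  node 40: 0 child(ren)
Matching nodes: [48, 39, 13, 15, 46]
Count of internal (non-leaf) nodes: 5


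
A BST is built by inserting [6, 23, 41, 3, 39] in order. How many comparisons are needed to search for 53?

Search path for 53: 6 -> 23 -> 41
Found: False
Comparisons: 3


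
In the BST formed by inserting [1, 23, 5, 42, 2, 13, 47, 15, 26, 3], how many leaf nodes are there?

Tree built from: [1, 23, 5, 42, 2, 13, 47, 15, 26, 3]
Tree (level-order array): [1, None, 23, 5, 42, 2, 13, 26, 47, None, 3, None, 15]
Rule: A leaf has 0 children.
Per-node child counts:
  node 1: 1 child(ren)
  node 23: 2 child(ren)
  node 5: 2 child(ren)
  node 2: 1 child(ren)
  node 3: 0 child(ren)
  node 13: 1 child(ren)
  node 15: 0 child(ren)
  node 42: 2 child(ren)
  node 26: 0 child(ren)
  node 47: 0 child(ren)
Matching nodes: [3, 15, 26, 47]
Count of leaf nodes: 4


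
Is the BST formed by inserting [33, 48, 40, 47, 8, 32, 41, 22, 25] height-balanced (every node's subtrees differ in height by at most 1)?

Tree (level-order array): [33, 8, 48, None, 32, 40, None, 22, None, None, 47, None, 25, 41]
Definition: a tree is height-balanced if, at every node, |h(left) - h(right)| <= 1 (empty subtree has height -1).
Bottom-up per-node check:
  node 25: h_left=-1, h_right=-1, diff=0 [OK], height=0
  node 22: h_left=-1, h_right=0, diff=1 [OK], height=1
  node 32: h_left=1, h_right=-1, diff=2 [FAIL (|1--1|=2 > 1)], height=2
  node 8: h_left=-1, h_right=2, diff=3 [FAIL (|-1-2|=3 > 1)], height=3
  node 41: h_left=-1, h_right=-1, diff=0 [OK], height=0
  node 47: h_left=0, h_right=-1, diff=1 [OK], height=1
  node 40: h_left=-1, h_right=1, diff=2 [FAIL (|-1-1|=2 > 1)], height=2
  node 48: h_left=2, h_right=-1, diff=3 [FAIL (|2--1|=3 > 1)], height=3
  node 33: h_left=3, h_right=3, diff=0 [OK], height=4
Node 32 violates the condition: |1 - -1| = 2 > 1.
Result: Not balanced


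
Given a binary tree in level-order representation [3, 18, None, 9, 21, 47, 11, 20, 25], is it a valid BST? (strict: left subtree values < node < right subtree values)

Level-order array: [3, 18, None, 9, 21, 47, 11, 20, 25]
Validate using subtree bounds (lo, hi): at each node, require lo < value < hi,
then recurse left with hi=value and right with lo=value.
Preorder trace (stopping at first violation):
  at node 3 with bounds (-inf, +inf): OK
  at node 18 with bounds (-inf, 3): VIOLATION
Node 18 violates its bound: not (-inf < 18 < 3).
Result: Not a valid BST


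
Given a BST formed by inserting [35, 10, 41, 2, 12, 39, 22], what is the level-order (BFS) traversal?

Tree insertion order: [35, 10, 41, 2, 12, 39, 22]
Tree (level-order array): [35, 10, 41, 2, 12, 39, None, None, None, None, 22]
BFS from the root, enqueuing left then right child of each popped node:
  queue [35] -> pop 35, enqueue [10, 41], visited so far: [35]
  queue [10, 41] -> pop 10, enqueue [2, 12], visited so far: [35, 10]
  queue [41, 2, 12] -> pop 41, enqueue [39], visited so far: [35, 10, 41]
  queue [2, 12, 39] -> pop 2, enqueue [none], visited so far: [35, 10, 41, 2]
  queue [12, 39] -> pop 12, enqueue [22], visited so far: [35, 10, 41, 2, 12]
  queue [39, 22] -> pop 39, enqueue [none], visited so far: [35, 10, 41, 2, 12, 39]
  queue [22] -> pop 22, enqueue [none], visited so far: [35, 10, 41, 2, 12, 39, 22]
Result: [35, 10, 41, 2, 12, 39, 22]


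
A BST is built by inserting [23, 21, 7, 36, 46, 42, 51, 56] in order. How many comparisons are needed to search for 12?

Search path for 12: 23 -> 21 -> 7
Found: False
Comparisons: 3


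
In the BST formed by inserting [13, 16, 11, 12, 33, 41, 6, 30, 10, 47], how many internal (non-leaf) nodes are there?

Tree built from: [13, 16, 11, 12, 33, 41, 6, 30, 10, 47]
Tree (level-order array): [13, 11, 16, 6, 12, None, 33, None, 10, None, None, 30, 41, None, None, None, None, None, 47]
Rule: An internal node has at least one child.
Per-node child counts:
  node 13: 2 child(ren)
  node 11: 2 child(ren)
  node 6: 1 child(ren)
  node 10: 0 child(ren)
  node 12: 0 child(ren)
  node 16: 1 child(ren)
  node 33: 2 child(ren)
  node 30: 0 child(ren)
  node 41: 1 child(ren)
  node 47: 0 child(ren)
Matching nodes: [13, 11, 6, 16, 33, 41]
Count of internal (non-leaf) nodes: 6


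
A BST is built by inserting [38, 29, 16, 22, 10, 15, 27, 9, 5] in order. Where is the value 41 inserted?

Starting tree (level order): [38, 29, None, 16, None, 10, 22, 9, 15, None, 27, 5]
Insertion path: 38
Result: insert 41 as right child of 38
Final tree (level order): [38, 29, 41, 16, None, None, None, 10, 22, 9, 15, None, 27, 5]


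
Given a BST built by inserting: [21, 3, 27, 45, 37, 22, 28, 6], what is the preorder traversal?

Tree insertion order: [21, 3, 27, 45, 37, 22, 28, 6]
Tree (level-order array): [21, 3, 27, None, 6, 22, 45, None, None, None, None, 37, None, 28]
Preorder traversal: [21, 3, 6, 27, 22, 45, 37, 28]


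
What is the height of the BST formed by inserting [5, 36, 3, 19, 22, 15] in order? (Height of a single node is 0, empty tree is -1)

Insertion order: [5, 36, 3, 19, 22, 15]
Tree (level-order array): [5, 3, 36, None, None, 19, None, 15, 22]
Compute height bottom-up (empty subtree = -1):
  height(3) = 1 + max(-1, -1) = 0
  height(15) = 1 + max(-1, -1) = 0
  height(22) = 1 + max(-1, -1) = 0
  height(19) = 1 + max(0, 0) = 1
  height(36) = 1 + max(1, -1) = 2
  height(5) = 1 + max(0, 2) = 3
Height = 3


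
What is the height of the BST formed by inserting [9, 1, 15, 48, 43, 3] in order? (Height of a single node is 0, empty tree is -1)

Insertion order: [9, 1, 15, 48, 43, 3]
Tree (level-order array): [9, 1, 15, None, 3, None, 48, None, None, 43]
Compute height bottom-up (empty subtree = -1):
  height(3) = 1 + max(-1, -1) = 0
  height(1) = 1 + max(-1, 0) = 1
  height(43) = 1 + max(-1, -1) = 0
  height(48) = 1 + max(0, -1) = 1
  height(15) = 1 + max(-1, 1) = 2
  height(9) = 1 + max(1, 2) = 3
Height = 3


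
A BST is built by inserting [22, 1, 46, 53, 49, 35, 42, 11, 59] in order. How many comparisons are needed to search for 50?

Search path for 50: 22 -> 46 -> 53 -> 49
Found: False
Comparisons: 4


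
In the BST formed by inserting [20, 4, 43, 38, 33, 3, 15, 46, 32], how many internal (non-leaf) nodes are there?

Tree built from: [20, 4, 43, 38, 33, 3, 15, 46, 32]
Tree (level-order array): [20, 4, 43, 3, 15, 38, 46, None, None, None, None, 33, None, None, None, 32]
Rule: An internal node has at least one child.
Per-node child counts:
  node 20: 2 child(ren)
  node 4: 2 child(ren)
  node 3: 0 child(ren)
  node 15: 0 child(ren)
  node 43: 2 child(ren)
  node 38: 1 child(ren)
  node 33: 1 child(ren)
  node 32: 0 child(ren)
  node 46: 0 child(ren)
Matching nodes: [20, 4, 43, 38, 33]
Count of internal (non-leaf) nodes: 5


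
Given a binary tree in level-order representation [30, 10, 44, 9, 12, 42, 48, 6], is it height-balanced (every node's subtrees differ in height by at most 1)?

Tree (level-order array): [30, 10, 44, 9, 12, 42, 48, 6]
Definition: a tree is height-balanced if, at every node, |h(left) - h(right)| <= 1 (empty subtree has height -1).
Bottom-up per-node check:
  node 6: h_left=-1, h_right=-1, diff=0 [OK], height=0
  node 9: h_left=0, h_right=-1, diff=1 [OK], height=1
  node 12: h_left=-1, h_right=-1, diff=0 [OK], height=0
  node 10: h_left=1, h_right=0, diff=1 [OK], height=2
  node 42: h_left=-1, h_right=-1, diff=0 [OK], height=0
  node 48: h_left=-1, h_right=-1, diff=0 [OK], height=0
  node 44: h_left=0, h_right=0, diff=0 [OK], height=1
  node 30: h_left=2, h_right=1, diff=1 [OK], height=3
All nodes satisfy the balance condition.
Result: Balanced


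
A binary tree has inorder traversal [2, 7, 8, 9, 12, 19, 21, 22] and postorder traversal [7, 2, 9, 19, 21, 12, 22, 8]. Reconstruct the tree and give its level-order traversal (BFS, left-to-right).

Inorder:   [2, 7, 8, 9, 12, 19, 21, 22]
Postorder: [7, 2, 9, 19, 21, 12, 22, 8]
Algorithm: postorder visits root last, so walk postorder right-to-left;
each value is the root of the current inorder slice — split it at that
value, recurse on the right subtree first, then the left.
Recursive splits:
  root=8; inorder splits into left=[2, 7], right=[9, 12, 19, 21, 22]
  root=22; inorder splits into left=[9, 12, 19, 21], right=[]
  root=12; inorder splits into left=[9], right=[19, 21]
  root=21; inorder splits into left=[19], right=[]
  root=19; inorder splits into left=[], right=[]
  root=9; inorder splits into left=[], right=[]
  root=2; inorder splits into left=[], right=[7]
  root=7; inorder splits into left=[], right=[]
Reconstructed level-order: [8, 2, 22, 7, 12, 9, 21, 19]


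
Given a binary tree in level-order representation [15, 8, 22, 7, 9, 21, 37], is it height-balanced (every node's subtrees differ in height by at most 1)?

Tree (level-order array): [15, 8, 22, 7, 9, 21, 37]
Definition: a tree is height-balanced if, at every node, |h(left) - h(right)| <= 1 (empty subtree has height -1).
Bottom-up per-node check:
  node 7: h_left=-1, h_right=-1, diff=0 [OK], height=0
  node 9: h_left=-1, h_right=-1, diff=0 [OK], height=0
  node 8: h_left=0, h_right=0, diff=0 [OK], height=1
  node 21: h_left=-1, h_right=-1, diff=0 [OK], height=0
  node 37: h_left=-1, h_right=-1, diff=0 [OK], height=0
  node 22: h_left=0, h_right=0, diff=0 [OK], height=1
  node 15: h_left=1, h_right=1, diff=0 [OK], height=2
All nodes satisfy the balance condition.
Result: Balanced


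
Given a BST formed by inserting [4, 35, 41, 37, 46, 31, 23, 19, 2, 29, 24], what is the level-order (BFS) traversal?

Tree insertion order: [4, 35, 41, 37, 46, 31, 23, 19, 2, 29, 24]
Tree (level-order array): [4, 2, 35, None, None, 31, 41, 23, None, 37, 46, 19, 29, None, None, None, None, None, None, 24]
BFS from the root, enqueuing left then right child of each popped node:
  queue [4] -> pop 4, enqueue [2, 35], visited so far: [4]
  queue [2, 35] -> pop 2, enqueue [none], visited so far: [4, 2]
  queue [35] -> pop 35, enqueue [31, 41], visited so far: [4, 2, 35]
  queue [31, 41] -> pop 31, enqueue [23], visited so far: [4, 2, 35, 31]
  queue [41, 23] -> pop 41, enqueue [37, 46], visited so far: [4, 2, 35, 31, 41]
  queue [23, 37, 46] -> pop 23, enqueue [19, 29], visited so far: [4, 2, 35, 31, 41, 23]
  queue [37, 46, 19, 29] -> pop 37, enqueue [none], visited so far: [4, 2, 35, 31, 41, 23, 37]
  queue [46, 19, 29] -> pop 46, enqueue [none], visited so far: [4, 2, 35, 31, 41, 23, 37, 46]
  queue [19, 29] -> pop 19, enqueue [none], visited so far: [4, 2, 35, 31, 41, 23, 37, 46, 19]
  queue [29] -> pop 29, enqueue [24], visited so far: [4, 2, 35, 31, 41, 23, 37, 46, 19, 29]
  queue [24] -> pop 24, enqueue [none], visited so far: [4, 2, 35, 31, 41, 23, 37, 46, 19, 29, 24]
Result: [4, 2, 35, 31, 41, 23, 37, 46, 19, 29, 24]


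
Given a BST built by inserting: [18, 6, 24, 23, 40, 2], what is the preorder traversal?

Tree insertion order: [18, 6, 24, 23, 40, 2]
Tree (level-order array): [18, 6, 24, 2, None, 23, 40]
Preorder traversal: [18, 6, 2, 24, 23, 40]


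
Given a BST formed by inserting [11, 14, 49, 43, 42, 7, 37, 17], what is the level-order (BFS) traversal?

Tree insertion order: [11, 14, 49, 43, 42, 7, 37, 17]
Tree (level-order array): [11, 7, 14, None, None, None, 49, 43, None, 42, None, 37, None, 17]
BFS from the root, enqueuing left then right child of each popped node:
  queue [11] -> pop 11, enqueue [7, 14], visited so far: [11]
  queue [7, 14] -> pop 7, enqueue [none], visited so far: [11, 7]
  queue [14] -> pop 14, enqueue [49], visited so far: [11, 7, 14]
  queue [49] -> pop 49, enqueue [43], visited so far: [11, 7, 14, 49]
  queue [43] -> pop 43, enqueue [42], visited so far: [11, 7, 14, 49, 43]
  queue [42] -> pop 42, enqueue [37], visited so far: [11, 7, 14, 49, 43, 42]
  queue [37] -> pop 37, enqueue [17], visited so far: [11, 7, 14, 49, 43, 42, 37]
  queue [17] -> pop 17, enqueue [none], visited so far: [11, 7, 14, 49, 43, 42, 37, 17]
Result: [11, 7, 14, 49, 43, 42, 37, 17]


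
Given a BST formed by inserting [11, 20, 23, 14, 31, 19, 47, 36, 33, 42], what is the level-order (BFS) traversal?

Tree insertion order: [11, 20, 23, 14, 31, 19, 47, 36, 33, 42]
Tree (level-order array): [11, None, 20, 14, 23, None, 19, None, 31, None, None, None, 47, 36, None, 33, 42]
BFS from the root, enqueuing left then right child of each popped node:
  queue [11] -> pop 11, enqueue [20], visited so far: [11]
  queue [20] -> pop 20, enqueue [14, 23], visited so far: [11, 20]
  queue [14, 23] -> pop 14, enqueue [19], visited so far: [11, 20, 14]
  queue [23, 19] -> pop 23, enqueue [31], visited so far: [11, 20, 14, 23]
  queue [19, 31] -> pop 19, enqueue [none], visited so far: [11, 20, 14, 23, 19]
  queue [31] -> pop 31, enqueue [47], visited so far: [11, 20, 14, 23, 19, 31]
  queue [47] -> pop 47, enqueue [36], visited so far: [11, 20, 14, 23, 19, 31, 47]
  queue [36] -> pop 36, enqueue [33, 42], visited so far: [11, 20, 14, 23, 19, 31, 47, 36]
  queue [33, 42] -> pop 33, enqueue [none], visited so far: [11, 20, 14, 23, 19, 31, 47, 36, 33]
  queue [42] -> pop 42, enqueue [none], visited so far: [11, 20, 14, 23, 19, 31, 47, 36, 33, 42]
Result: [11, 20, 14, 23, 19, 31, 47, 36, 33, 42]


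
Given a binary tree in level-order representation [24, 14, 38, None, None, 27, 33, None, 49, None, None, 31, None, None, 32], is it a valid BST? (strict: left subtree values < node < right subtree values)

Level-order array: [24, 14, 38, None, None, 27, 33, None, 49, None, None, 31, None, None, 32]
Validate using subtree bounds (lo, hi): at each node, require lo < value < hi,
then recurse left with hi=value and right with lo=value.
Preorder trace (stopping at first violation):
  at node 24 with bounds (-inf, +inf): OK
  at node 14 with bounds (-inf, 24): OK
  at node 38 with bounds (24, +inf): OK
  at node 27 with bounds (24, 38): OK
  at node 49 with bounds (27, 38): VIOLATION
Node 49 violates its bound: not (27 < 49 < 38).
Result: Not a valid BST


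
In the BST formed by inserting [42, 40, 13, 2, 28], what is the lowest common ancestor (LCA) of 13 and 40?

Tree insertion order: [42, 40, 13, 2, 28]
Tree (level-order array): [42, 40, None, 13, None, 2, 28]
In a BST, the LCA of p=13, q=40 is the first node v on the
root-to-leaf path with p <= v <= q (go left if both < v, right if both > v).
Walk from root:
  at 42: both 13 and 40 < 42, go left
  at 40: 13 <= 40 <= 40, this is the LCA
LCA = 40


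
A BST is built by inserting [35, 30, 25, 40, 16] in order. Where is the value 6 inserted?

Starting tree (level order): [35, 30, 40, 25, None, None, None, 16]
Insertion path: 35 -> 30 -> 25 -> 16
Result: insert 6 as left child of 16
Final tree (level order): [35, 30, 40, 25, None, None, None, 16, None, 6]


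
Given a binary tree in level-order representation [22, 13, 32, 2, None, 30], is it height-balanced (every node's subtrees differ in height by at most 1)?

Tree (level-order array): [22, 13, 32, 2, None, 30]
Definition: a tree is height-balanced if, at every node, |h(left) - h(right)| <= 1 (empty subtree has height -1).
Bottom-up per-node check:
  node 2: h_left=-1, h_right=-1, diff=0 [OK], height=0
  node 13: h_left=0, h_right=-1, diff=1 [OK], height=1
  node 30: h_left=-1, h_right=-1, diff=0 [OK], height=0
  node 32: h_left=0, h_right=-1, diff=1 [OK], height=1
  node 22: h_left=1, h_right=1, diff=0 [OK], height=2
All nodes satisfy the balance condition.
Result: Balanced


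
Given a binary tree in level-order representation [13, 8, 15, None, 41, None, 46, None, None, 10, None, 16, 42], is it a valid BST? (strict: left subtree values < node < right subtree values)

Level-order array: [13, 8, 15, None, 41, None, 46, None, None, 10, None, 16, 42]
Validate using subtree bounds (lo, hi): at each node, require lo < value < hi,
then recurse left with hi=value and right with lo=value.
Preorder trace (stopping at first violation):
  at node 13 with bounds (-inf, +inf): OK
  at node 8 with bounds (-inf, 13): OK
  at node 41 with bounds (8, 13): VIOLATION
Node 41 violates its bound: not (8 < 41 < 13).
Result: Not a valid BST


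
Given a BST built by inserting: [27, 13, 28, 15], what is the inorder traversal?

Tree insertion order: [27, 13, 28, 15]
Tree (level-order array): [27, 13, 28, None, 15]
Inorder traversal: [13, 15, 27, 28]


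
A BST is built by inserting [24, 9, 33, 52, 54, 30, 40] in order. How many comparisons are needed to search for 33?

Search path for 33: 24 -> 33
Found: True
Comparisons: 2


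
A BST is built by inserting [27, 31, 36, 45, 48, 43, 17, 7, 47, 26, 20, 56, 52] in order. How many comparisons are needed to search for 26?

Search path for 26: 27 -> 17 -> 26
Found: True
Comparisons: 3


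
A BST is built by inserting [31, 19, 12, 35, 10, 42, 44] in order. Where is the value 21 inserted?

Starting tree (level order): [31, 19, 35, 12, None, None, 42, 10, None, None, 44]
Insertion path: 31 -> 19
Result: insert 21 as right child of 19
Final tree (level order): [31, 19, 35, 12, 21, None, 42, 10, None, None, None, None, 44]


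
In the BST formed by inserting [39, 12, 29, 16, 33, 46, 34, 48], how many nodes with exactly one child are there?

Tree built from: [39, 12, 29, 16, 33, 46, 34, 48]
Tree (level-order array): [39, 12, 46, None, 29, None, 48, 16, 33, None, None, None, None, None, 34]
Rule: These are nodes with exactly 1 non-null child.
Per-node child counts:
  node 39: 2 child(ren)
  node 12: 1 child(ren)
  node 29: 2 child(ren)
  node 16: 0 child(ren)
  node 33: 1 child(ren)
  node 34: 0 child(ren)
  node 46: 1 child(ren)
  node 48: 0 child(ren)
Matching nodes: [12, 33, 46]
Count of nodes with exactly one child: 3


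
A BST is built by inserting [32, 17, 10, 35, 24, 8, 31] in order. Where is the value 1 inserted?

Starting tree (level order): [32, 17, 35, 10, 24, None, None, 8, None, None, 31]
Insertion path: 32 -> 17 -> 10 -> 8
Result: insert 1 as left child of 8
Final tree (level order): [32, 17, 35, 10, 24, None, None, 8, None, None, 31, 1]


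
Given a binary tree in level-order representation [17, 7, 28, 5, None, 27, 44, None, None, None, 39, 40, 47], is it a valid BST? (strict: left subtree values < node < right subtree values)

Level-order array: [17, 7, 28, 5, None, 27, 44, None, None, None, 39, 40, 47]
Validate using subtree bounds (lo, hi): at each node, require lo < value < hi,
then recurse left with hi=value and right with lo=value.
Preorder trace (stopping at first violation):
  at node 17 with bounds (-inf, +inf): OK
  at node 7 with bounds (-inf, 17): OK
  at node 5 with bounds (-inf, 7): OK
  at node 28 with bounds (17, +inf): OK
  at node 27 with bounds (17, 28): OK
  at node 39 with bounds (27, 28): VIOLATION
Node 39 violates its bound: not (27 < 39 < 28).
Result: Not a valid BST


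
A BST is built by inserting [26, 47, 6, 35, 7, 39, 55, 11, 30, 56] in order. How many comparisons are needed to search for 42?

Search path for 42: 26 -> 47 -> 35 -> 39
Found: False
Comparisons: 4


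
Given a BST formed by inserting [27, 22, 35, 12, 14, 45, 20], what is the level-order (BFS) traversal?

Tree insertion order: [27, 22, 35, 12, 14, 45, 20]
Tree (level-order array): [27, 22, 35, 12, None, None, 45, None, 14, None, None, None, 20]
BFS from the root, enqueuing left then right child of each popped node:
  queue [27] -> pop 27, enqueue [22, 35], visited so far: [27]
  queue [22, 35] -> pop 22, enqueue [12], visited so far: [27, 22]
  queue [35, 12] -> pop 35, enqueue [45], visited so far: [27, 22, 35]
  queue [12, 45] -> pop 12, enqueue [14], visited so far: [27, 22, 35, 12]
  queue [45, 14] -> pop 45, enqueue [none], visited so far: [27, 22, 35, 12, 45]
  queue [14] -> pop 14, enqueue [20], visited so far: [27, 22, 35, 12, 45, 14]
  queue [20] -> pop 20, enqueue [none], visited so far: [27, 22, 35, 12, 45, 14, 20]
Result: [27, 22, 35, 12, 45, 14, 20]


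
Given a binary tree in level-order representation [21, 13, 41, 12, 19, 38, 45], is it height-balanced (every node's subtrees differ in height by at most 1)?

Tree (level-order array): [21, 13, 41, 12, 19, 38, 45]
Definition: a tree is height-balanced if, at every node, |h(left) - h(right)| <= 1 (empty subtree has height -1).
Bottom-up per-node check:
  node 12: h_left=-1, h_right=-1, diff=0 [OK], height=0
  node 19: h_left=-1, h_right=-1, diff=0 [OK], height=0
  node 13: h_left=0, h_right=0, diff=0 [OK], height=1
  node 38: h_left=-1, h_right=-1, diff=0 [OK], height=0
  node 45: h_left=-1, h_right=-1, diff=0 [OK], height=0
  node 41: h_left=0, h_right=0, diff=0 [OK], height=1
  node 21: h_left=1, h_right=1, diff=0 [OK], height=2
All nodes satisfy the balance condition.
Result: Balanced


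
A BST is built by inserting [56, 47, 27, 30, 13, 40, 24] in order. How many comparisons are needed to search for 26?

Search path for 26: 56 -> 47 -> 27 -> 13 -> 24
Found: False
Comparisons: 5


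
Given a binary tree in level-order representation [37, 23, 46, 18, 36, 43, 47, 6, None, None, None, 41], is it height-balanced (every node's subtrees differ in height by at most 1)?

Tree (level-order array): [37, 23, 46, 18, 36, 43, 47, 6, None, None, None, 41]
Definition: a tree is height-balanced if, at every node, |h(left) - h(right)| <= 1 (empty subtree has height -1).
Bottom-up per-node check:
  node 6: h_left=-1, h_right=-1, diff=0 [OK], height=0
  node 18: h_left=0, h_right=-1, diff=1 [OK], height=1
  node 36: h_left=-1, h_right=-1, diff=0 [OK], height=0
  node 23: h_left=1, h_right=0, diff=1 [OK], height=2
  node 41: h_left=-1, h_right=-1, diff=0 [OK], height=0
  node 43: h_left=0, h_right=-1, diff=1 [OK], height=1
  node 47: h_left=-1, h_right=-1, diff=0 [OK], height=0
  node 46: h_left=1, h_right=0, diff=1 [OK], height=2
  node 37: h_left=2, h_right=2, diff=0 [OK], height=3
All nodes satisfy the balance condition.
Result: Balanced


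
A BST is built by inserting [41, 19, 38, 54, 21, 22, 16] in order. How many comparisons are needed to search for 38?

Search path for 38: 41 -> 19 -> 38
Found: True
Comparisons: 3


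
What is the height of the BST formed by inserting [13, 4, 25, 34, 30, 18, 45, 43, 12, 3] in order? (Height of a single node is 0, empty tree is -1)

Insertion order: [13, 4, 25, 34, 30, 18, 45, 43, 12, 3]
Tree (level-order array): [13, 4, 25, 3, 12, 18, 34, None, None, None, None, None, None, 30, 45, None, None, 43]
Compute height bottom-up (empty subtree = -1):
  height(3) = 1 + max(-1, -1) = 0
  height(12) = 1 + max(-1, -1) = 0
  height(4) = 1 + max(0, 0) = 1
  height(18) = 1 + max(-1, -1) = 0
  height(30) = 1 + max(-1, -1) = 0
  height(43) = 1 + max(-1, -1) = 0
  height(45) = 1 + max(0, -1) = 1
  height(34) = 1 + max(0, 1) = 2
  height(25) = 1 + max(0, 2) = 3
  height(13) = 1 + max(1, 3) = 4
Height = 4


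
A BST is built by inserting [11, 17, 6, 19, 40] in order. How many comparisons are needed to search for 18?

Search path for 18: 11 -> 17 -> 19
Found: False
Comparisons: 3


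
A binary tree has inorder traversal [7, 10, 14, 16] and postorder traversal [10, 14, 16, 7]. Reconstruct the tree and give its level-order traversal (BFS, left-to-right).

Inorder:   [7, 10, 14, 16]
Postorder: [10, 14, 16, 7]
Algorithm: postorder visits root last, so walk postorder right-to-left;
each value is the root of the current inorder slice — split it at that
value, recurse on the right subtree first, then the left.
Recursive splits:
  root=7; inorder splits into left=[], right=[10, 14, 16]
  root=16; inorder splits into left=[10, 14], right=[]
  root=14; inorder splits into left=[10], right=[]
  root=10; inorder splits into left=[], right=[]
Reconstructed level-order: [7, 16, 14, 10]


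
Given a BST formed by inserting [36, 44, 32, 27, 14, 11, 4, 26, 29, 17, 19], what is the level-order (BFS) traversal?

Tree insertion order: [36, 44, 32, 27, 14, 11, 4, 26, 29, 17, 19]
Tree (level-order array): [36, 32, 44, 27, None, None, None, 14, 29, 11, 26, None, None, 4, None, 17, None, None, None, None, 19]
BFS from the root, enqueuing left then right child of each popped node:
  queue [36] -> pop 36, enqueue [32, 44], visited so far: [36]
  queue [32, 44] -> pop 32, enqueue [27], visited so far: [36, 32]
  queue [44, 27] -> pop 44, enqueue [none], visited so far: [36, 32, 44]
  queue [27] -> pop 27, enqueue [14, 29], visited so far: [36, 32, 44, 27]
  queue [14, 29] -> pop 14, enqueue [11, 26], visited so far: [36, 32, 44, 27, 14]
  queue [29, 11, 26] -> pop 29, enqueue [none], visited so far: [36, 32, 44, 27, 14, 29]
  queue [11, 26] -> pop 11, enqueue [4], visited so far: [36, 32, 44, 27, 14, 29, 11]
  queue [26, 4] -> pop 26, enqueue [17], visited so far: [36, 32, 44, 27, 14, 29, 11, 26]
  queue [4, 17] -> pop 4, enqueue [none], visited so far: [36, 32, 44, 27, 14, 29, 11, 26, 4]
  queue [17] -> pop 17, enqueue [19], visited so far: [36, 32, 44, 27, 14, 29, 11, 26, 4, 17]
  queue [19] -> pop 19, enqueue [none], visited so far: [36, 32, 44, 27, 14, 29, 11, 26, 4, 17, 19]
Result: [36, 32, 44, 27, 14, 29, 11, 26, 4, 17, 19]


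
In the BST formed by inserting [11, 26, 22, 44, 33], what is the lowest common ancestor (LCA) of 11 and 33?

Tree insertion order: [11, 26, 22, 44, 33]
Tree (level-order array): [11, None, 26, 22, 44, None, None, 33]
In a BST, the LCA of p=11, q=33 is the first node v on the
root-to-leaf path with p <= v <= q (go left if both < v, right if both > v).
Walk from root:
  at 11: 11 <= 11 <= 33, this is the LCA
LCA = 11


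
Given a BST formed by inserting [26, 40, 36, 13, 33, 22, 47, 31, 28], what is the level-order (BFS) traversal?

Tree insertion order: [26, 40, 36, 13, 33, 22, 47, 31, 28]
Tree (level-order array): [26, 13, 40, None, 22, 36, 47, None, None, 33, None, None, None, 31, None, 28]
BFS from the root, enqueuing left then right child of each popped node:
  queue [26] -> pop 26, enqueue [13, 40], visited so far: [26]
  queue [13, 40] -> pop 13, enqueue [22], visited so far: [26, 13]
  queue [40, 22] -> pop 40, enqueue [36, 47], visited so far: [26, 13, 40]
  queue [22, 36, 47] -> pop 22, enqueue [none], visited so far: [26, 13, 40, 22]
  queue [36, 47] -> pop 36, enqueue [33], visited so far: [26, 13, 40, 22, 36]
  queue [47, 33] -> pop 47, enqueue [none], visited so far: [26, 13, 40, 22, 36, 47]
  queue [33] -> pop 33, enqueue [31], visited so far: [26, 13, 40, 22, 36, 47, 33]
  queue [31] -> pop 31, enqueue [28], visited so far: [26, 13, 40, 22, 36, 47, 33, 31]
  queue [28] -> pop 28, enqueue [none], visited so far: [26, 13, 40, 22, 36, 47, 33, 31, 28]
Result: [26, 13, 40, 22, 36, 47, 33, 31, 28]


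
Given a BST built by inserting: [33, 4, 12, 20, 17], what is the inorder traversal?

Tree insertion order: [33, 4, 12, 20, 17]
Tree (level-order array): [33, 4, None, None, 12, None, 20, 17]
Inorder traversal: [4, 12, 17, 20, 33]


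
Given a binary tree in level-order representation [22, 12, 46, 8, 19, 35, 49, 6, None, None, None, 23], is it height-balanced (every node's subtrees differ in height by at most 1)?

Tree (level-order array): [22, 12, 46, 8, 19, 35, 49, 6, None, None, None, 23]
Definition: a tree is height-balanced if, at every node, |h(left) - h(right)| <= 1 (empty subtree has height -1).
Bottom-up per-node check:
  node 6: h_left=-1, h_right=-1, diff=0 [OK], height=0
  node 8: h_left=0, h_right=-1, diff=1 [OK], height=1
  node 19: h_left=-1, h_right=-1, diff=0 [OK], height=0
  node 12: h_left=1, h_right=0, diff=1 [OK], height=2
  node 23: h_left=-1, h_right=-1, diff=0 [OK], height=0
  node 35: h_left=0, h_right=-1, diff=1 [OK], height=1
  node 49: h_left=-1, h_right=-1, diff=0 [OK], height=0
  node 46: h_left=1, h_right=0, diff=1 [OK], height=2
  node 22: h_left=2, h_right=2, diff=0 [OK], height=3
All nodes satisfy the balance condition.
Result: Balanced


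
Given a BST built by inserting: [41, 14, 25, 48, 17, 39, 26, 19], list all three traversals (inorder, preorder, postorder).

Tree insertion order: [41, 14, 25, 48, 17, 39, 26, 19]
Tree (level-order array): [41, 14, 48, None, 25, None, None, 17, 39, None, 19, 26]
Inorder (L, root, R): [14, 17, 19, 25, 26, 39, 41, 48]
Preorder (root, L, R): [41, 14, 25, 17, 19, 39, 26, 48]
Postorder (L, R, root): [19, 17, 26, 39, 25, 14, 48, 41]


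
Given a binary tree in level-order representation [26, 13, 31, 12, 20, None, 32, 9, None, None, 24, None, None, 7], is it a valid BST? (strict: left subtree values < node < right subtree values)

Level-order array: [26, 13, 31, 12, 20, None, 32, 9, None, None, 24, None, None, 7]
Validate using subtree bounds (lo, hi): at each node, require lo < value < hi,
then recurse left with hi=value and right with lo=value.
Preorder trace (stopping at first violation):
  at node 26 with bounds (-inf, +inf): OK
  at node 13 with bounds (-inf, 26): OK
  at node 12 with bounds (-inf, 13): OK
  at node 9 with bounds (-inf, 12): OK
  at node 7 with bounds (-inf, 9): OK
  at node 20 with bounds (13, 26): OK
  at node 24 with bounds (20, 26): OK
  at node 31 with bounds (26, +inf): OK
  at node 32 with bounds (31, +inf): OK
No violation found at any node.
Result: Valid BST
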